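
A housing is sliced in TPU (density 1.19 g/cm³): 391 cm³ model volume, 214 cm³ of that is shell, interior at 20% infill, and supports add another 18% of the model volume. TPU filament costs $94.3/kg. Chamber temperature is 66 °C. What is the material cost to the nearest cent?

$35.88

Infill region = 391 − 214 = 177 cm³.
Deposited infill: 0.20 × 177 → 35.4 cm³.
Support = 0.18 × 391 = 70.38 cm³.
Total printed volume: 214 + 35.4 + 70.38 → 319.78 cm³.
Mass = 319.78 × 1.19, so 380.5382 g.
Cost = 380.5382 g / 1000 × $94.3/kg = $35.88.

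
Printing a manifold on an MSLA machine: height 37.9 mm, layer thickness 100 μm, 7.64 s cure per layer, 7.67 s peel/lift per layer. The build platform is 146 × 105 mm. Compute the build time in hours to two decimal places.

1.61 hours

Number of layers: 37.9 / 0.1 → 379 (rounded up).
Cycle time = 7.64 + 7.67 = 15.31 s.
Build time: 379 × 15.31 s = 5802.49 s, i.e. 1.61 hours.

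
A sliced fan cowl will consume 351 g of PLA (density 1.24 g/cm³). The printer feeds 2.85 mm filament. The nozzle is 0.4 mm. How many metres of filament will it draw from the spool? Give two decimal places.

44.37 m

Extruded volume: 351/1.24 = 283.0645 cm³ (283064.5 mm³).
Filament cross-section = π × (2.85/2)² = 6.3794 mm².
Length = 283064.5 / 6.3794 = 44371.65 mm = 44.37 m.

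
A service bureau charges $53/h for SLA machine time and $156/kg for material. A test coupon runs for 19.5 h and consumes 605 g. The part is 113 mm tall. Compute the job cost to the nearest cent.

$1127.88

Machine-time cost = 53 × 19.5, so $1033.50.
Feedstock cost = 156 × 605/1000 = $94.38.
Total = 1033.50 + 94.38 = $1127.88.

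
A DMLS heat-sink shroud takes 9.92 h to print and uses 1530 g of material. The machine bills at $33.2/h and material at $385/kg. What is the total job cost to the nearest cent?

Machine cost = 33.2 × 9.92 = $329.344.
Material cost = 385 × 1530/1000 = $589.05.
Total = 329.344 + 589.05 = 918.394 ≈ $918.39.

$918.39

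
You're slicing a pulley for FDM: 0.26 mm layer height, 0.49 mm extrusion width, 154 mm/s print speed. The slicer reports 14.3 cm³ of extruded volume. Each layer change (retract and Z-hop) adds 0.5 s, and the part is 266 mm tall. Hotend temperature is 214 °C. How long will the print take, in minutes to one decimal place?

20.7 minutes

Extrusion cross-section: 0.26 × 0.49 → 0.1274 mm².
Toolpath length = 14.3 cm³ / 0.1274 mm² = 14300 / 0.1274 = 112244.9 mm.
Print-move time = 112244.9 / 154 = 728.9 s.
Number of layers: 266 / 0.26 → 1024 (rounded up).
Z-hop total = 1024 × 0.5 = 512 s.
Altogether 728.9 + 512 = 1240.9 s, i.e. 20.7 minutes.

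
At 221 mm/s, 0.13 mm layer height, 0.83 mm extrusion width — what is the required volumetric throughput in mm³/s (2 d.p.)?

23.85

Bead cross-section: 0.13 × 0.83 → 0.1079 mm².
Q = v·A = 221 × 0.1079 = 23.85 mm³/s.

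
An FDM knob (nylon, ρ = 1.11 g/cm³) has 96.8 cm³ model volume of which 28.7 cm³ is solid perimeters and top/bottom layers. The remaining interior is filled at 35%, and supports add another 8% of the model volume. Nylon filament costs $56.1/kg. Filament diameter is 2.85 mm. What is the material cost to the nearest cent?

$3.75

Infill region = 96.8 − 28.7, so 68.1 cm³.
Infill volume = 0.35 × 68.1 = 23.835 cm³.
Support = 0.08 × 96.8 = 7.744 cm³.
Total extruded = 28.7 + 23.835 + 7.744 = 60.279 cm³.
Mass = 60.279 × 1.11 = 66.90969 g.
At $56.1/kg: 66.90969/1000 × 56.1 = $3.75.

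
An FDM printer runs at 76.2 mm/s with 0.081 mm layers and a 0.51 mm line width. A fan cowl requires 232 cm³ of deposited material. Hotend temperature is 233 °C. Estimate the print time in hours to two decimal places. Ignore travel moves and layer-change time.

20.47 hours

Extrusion cross-section = 0.081 × 0.51, so 0.04131 mm².
Total extruded path = 232000/0.04131 = 5616073.6 mm.
Extrusion time = 5616073.6 / 76.2 = 73701.8 s.
73701.8 s = 20.47 hours.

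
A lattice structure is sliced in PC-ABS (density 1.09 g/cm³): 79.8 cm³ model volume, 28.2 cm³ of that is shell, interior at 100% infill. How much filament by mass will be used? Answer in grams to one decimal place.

87.0 g

Volume inside the shell = 79.8 − 28.2 = 51.6 cm³.
Infill deposited = 1.00 × 51.6, so 51.6 cm³.
Total extruded = 28.2 + 51.6 = 79.8 cm³.
Mass: 79.8 × 1.09 → 86.982 g.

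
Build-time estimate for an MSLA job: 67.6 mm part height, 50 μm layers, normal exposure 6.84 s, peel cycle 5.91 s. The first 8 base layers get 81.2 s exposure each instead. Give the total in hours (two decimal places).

Layers = ⌈67.6/0.05⌉ = 1352.
Bottom layers = 8 × (81.2 + 5.91), so 696.88 s.
Normal layers = 1344 × (6.84 + 5.91) = 17136 s.
Sum: 696.88 + 17136 = 17832.88 s → 4.95 hours.

4.95 hours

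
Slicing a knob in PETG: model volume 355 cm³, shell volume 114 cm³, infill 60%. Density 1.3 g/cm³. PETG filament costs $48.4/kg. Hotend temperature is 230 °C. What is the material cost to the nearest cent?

$16.27

Infill region = 355 − 114, so 241 cm³.
Infill deposited = 0.60 × 241, so 144.6 cm³.
Total extruded = 114 + 144.6 = 258.6 cm³.
Mass = 258.6 × 1.3 = 336.18 g.
Cost = 336.18 g / 1000 × $48.4/kg = $16.27.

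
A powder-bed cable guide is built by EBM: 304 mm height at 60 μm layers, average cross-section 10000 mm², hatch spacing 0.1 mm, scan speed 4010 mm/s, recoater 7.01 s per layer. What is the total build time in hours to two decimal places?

Layers = ⌈304/0.06⌉ = 5067.
Hatch length per layer = 10000 / 0.1, so 100000 mm.
Per-layer scan time = 100000 / 4010 = 24.9377 s.
Time per layer: 24.9377 + 7.01 → 31.9477 s.
Total: 5067 × 31.9477 s = 161878.9959 s → 44.97 hours.

44.97 hours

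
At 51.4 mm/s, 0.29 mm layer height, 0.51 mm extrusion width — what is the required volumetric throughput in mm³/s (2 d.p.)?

A: 0.29 × 0.51 → 0.1479 mm².
Volumetric flow = 51.4 × 0.1479 = 7.60 mm³/s.

7.60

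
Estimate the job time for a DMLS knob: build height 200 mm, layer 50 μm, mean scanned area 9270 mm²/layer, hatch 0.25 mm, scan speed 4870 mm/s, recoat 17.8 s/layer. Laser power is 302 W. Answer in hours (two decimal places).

Layers = ⌈200/0.05⌉ = 4000.
Scan path per layer = 9270 / 0.25, so 37080 mm.
Scan time per layer = 37080 / 4870, so 7.614 s.
Layer cycle = 7.614 + 17.8, so 25.414 s.
Build time = 4000 × 25.414 = 101656 s = 28.24 hours.

28.24 hours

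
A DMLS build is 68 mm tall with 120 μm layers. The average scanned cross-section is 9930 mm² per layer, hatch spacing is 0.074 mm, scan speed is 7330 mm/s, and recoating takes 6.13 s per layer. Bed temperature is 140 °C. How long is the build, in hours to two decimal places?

Number of layers: 68 / 0.12 → 567 (rounded up).
Hatch length per layer: 9930 / 0.074 → 134189.2 mm.
Laser time per layer = 134189.2 / 7330 = 18.3068 s.
Layer cycle: 18.3068 + 6.13 → 24.4368 s.
567 layers × 24.4368 s/layer = 13855.6656 s, i.e. 3.85 hours.

3.85 hours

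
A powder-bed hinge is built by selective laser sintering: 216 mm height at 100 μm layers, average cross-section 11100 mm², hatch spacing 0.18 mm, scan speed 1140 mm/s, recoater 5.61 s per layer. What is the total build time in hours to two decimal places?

Number of layers: 216 / 0.1 → 2160 (rounded up).
Hatch length per layer = 11100 / 0.18 = 61666.7 mm.
Laser time per layer = 61666.7 / 1140, so 54.0936 s.
Layer cycle: 54.0936 + 5.61 → 59.7036 s.
2160 layers × 59.7036 s/layer = 128959.776 s, i.e. 35.82 hours.

35.82 hours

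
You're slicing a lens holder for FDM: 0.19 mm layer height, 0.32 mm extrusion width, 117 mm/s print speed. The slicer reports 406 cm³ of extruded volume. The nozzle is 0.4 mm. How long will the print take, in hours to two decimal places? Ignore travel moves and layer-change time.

15.85 hours

Bead cross-section: 0.19 × 0.32 → 0.0608 mm².
Path length: 406000 mm³ / 0.0608 mm² → 6677631.6 mm.
Print-move time = 6677631.6 / 117 = 57073.8 s.
In the requested units: 57073.8 s = 15.85 hours.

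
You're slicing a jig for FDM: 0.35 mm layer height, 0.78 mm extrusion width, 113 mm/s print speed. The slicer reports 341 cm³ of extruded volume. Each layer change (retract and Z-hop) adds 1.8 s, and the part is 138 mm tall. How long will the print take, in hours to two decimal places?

3.27 hours

Line area = 0.35 × 0.78, so 0.273 mm².
Toolpath length = 341 cm³ / 0.273 mm² = 341000 / 0.273 = 1249084.2 mm.
Extrusion time = 1249084.2 / 113 = 11053.8 s.
Layers = ⌈138/0.35⌉ = 395.
Z-hop total: 395 × 1.8 → 711 s.
Altogether 11053.8 + 711 = 11764.8 s, i.e. 3.27 hours.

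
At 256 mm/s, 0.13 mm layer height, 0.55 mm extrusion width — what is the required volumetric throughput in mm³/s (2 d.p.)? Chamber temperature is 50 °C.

A = 0.13 × 0.55 = 0.0715 mm².
Q = v·A = 256 × 0.0715 = 18.30 mm³/s.

18.30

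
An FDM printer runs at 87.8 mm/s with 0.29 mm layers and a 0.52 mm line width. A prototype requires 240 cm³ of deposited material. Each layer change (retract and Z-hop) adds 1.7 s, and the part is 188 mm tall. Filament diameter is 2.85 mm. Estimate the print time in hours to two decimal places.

Bead cross-section = 0.29 × 0.52, so 0.1508 mm².
Path length: 240000 mm³ / 0.1508 mm² → 1591511.9 mm.
Extrusion time = 1591511.9 / 87.8 = 18126.6 s.
Layer count = ceil(188 / 0.29) = 649.
Z-hop total = 649 × 1.7, so 1103.3 s.
Altogether 18126.6 + 1103.3 = 19229.9 s, i.e. 5.34 hours.

5.34 hours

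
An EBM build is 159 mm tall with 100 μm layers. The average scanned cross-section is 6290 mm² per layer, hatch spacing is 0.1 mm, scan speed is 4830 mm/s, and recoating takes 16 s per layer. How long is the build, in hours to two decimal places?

Number of layers: 159 / 0.1 → 1590 (rounded up).
Hatch length per layer: 6290 / 0.1 → 62900 mm.
Scan time per layer = 62900 / 4830 = 13.0228 s.
Per-layer time = 13.0228 + 16 = 29.0228 s.
Build time = 1590 × 29.0228 = 46146.252 s = 12.82 hours.

12.82 hours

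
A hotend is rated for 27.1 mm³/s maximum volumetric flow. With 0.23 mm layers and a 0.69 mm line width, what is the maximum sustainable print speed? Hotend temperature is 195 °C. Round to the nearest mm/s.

171 mm/s

Bead cross-section: 0.23 × 0.69 → 0.1587 mm².
Max speed = 27.1 / 0.1587 = 170.76 ≈ 171 mm/s.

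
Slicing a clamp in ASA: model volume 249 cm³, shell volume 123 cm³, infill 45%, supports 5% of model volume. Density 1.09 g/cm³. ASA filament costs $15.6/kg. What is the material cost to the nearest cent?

Interior volume = 249 − 123, so 126 cm³.
Deposited infill: 0.45 × 126 → 56.7 cm³.
Support = 0.05 × 249, so 12.45 cm³.
Total printed volume = 123 + 56.7 + 12.45 = 192.15 cm³.
Mass: 192.15 × 1.09 → 209.4435 g.
At $15.6/kg: 209.4435/1000 × 15.6 = $3.27.

$3.27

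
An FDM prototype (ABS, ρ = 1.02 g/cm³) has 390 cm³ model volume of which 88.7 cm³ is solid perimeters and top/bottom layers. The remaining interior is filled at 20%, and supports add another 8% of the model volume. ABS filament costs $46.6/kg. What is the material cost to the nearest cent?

$8.56

Infill region = 390 − 88.7 = 301.3 cm³.
Deposited infill = 0.20 × 301.3 = 60.26 cm³.
Support = 0.08 × 390, so 31.2 cm³.
Total extruded = 88.7 + 60.26 + 31.2, so 180.16 cm³.
Mass: 180.16 × 1.02 → 183.7632 g.
Cost = 183.7632 g / 1000 × $46.6/kg = $8.56.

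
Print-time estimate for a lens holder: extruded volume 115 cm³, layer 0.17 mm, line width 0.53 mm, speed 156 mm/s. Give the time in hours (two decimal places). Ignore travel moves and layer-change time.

Bead cross-section: 0.17 × 0.53 → 0.0901 mm².
Toolpath length = 115 cm³ / 0.0901 mm² = 115000 / 0.0901 = 1276359.6 mm.
Extrusion time: 1276359.6 / 156 → 8181.8 s.
That's 8181.8 s → 2.27 hours.

2.27 hours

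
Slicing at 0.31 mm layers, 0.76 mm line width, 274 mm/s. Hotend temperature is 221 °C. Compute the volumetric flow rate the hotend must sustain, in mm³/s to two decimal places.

64.55

Extrusion cross-section = 0.31 × 0.76 = 0.2356 mm².
Q = v·A = 274 × 0.2356 = 64.55 mm³/s.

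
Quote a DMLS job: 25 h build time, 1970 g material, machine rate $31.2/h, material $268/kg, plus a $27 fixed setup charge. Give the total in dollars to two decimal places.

$1334.96

Machine cost = 31.2 × 25, so $780.00.
Material cost: 268 × 1970/1000 → $527.96.
Adding setup: 780.00 + 527.96 + 27 → $1334.96.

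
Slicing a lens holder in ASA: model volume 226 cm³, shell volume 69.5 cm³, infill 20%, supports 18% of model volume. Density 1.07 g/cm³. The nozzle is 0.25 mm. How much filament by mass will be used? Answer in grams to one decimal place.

Infill region: 226 − 69.5 → 156.5 cm³.
Infill volume = 0.20 × 156.5, so 31.3 cm³.
Support: 0.18 × 226 → 40.68 cm³.
Total extruded = 69.5 + 31.3 + 40.68, so 141.48 cm³.
Mass = 141.48 × 1.07 = 151.3836 g.

151.4 g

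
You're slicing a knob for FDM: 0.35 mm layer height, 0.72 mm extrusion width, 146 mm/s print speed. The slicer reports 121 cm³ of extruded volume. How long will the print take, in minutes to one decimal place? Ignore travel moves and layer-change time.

Line area = 0.35 × 0.72 = 0.252 mm².
Toolpath length = 121 cm³ / 0.252 mm² = 121000 / 0.252 = 480158.7 mm.
Time extruding: 480158.7 / 146 → 3288.8 s.
Converting: 3288.8 s = 54.8 minutes.

54.8 minutes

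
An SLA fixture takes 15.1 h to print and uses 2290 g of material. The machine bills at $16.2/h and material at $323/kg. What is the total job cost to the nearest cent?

Machine cost = 16.2 × 15.1 = $244.62.
Material cost = 323 × 2290/1000 = $739.67.
Job cost: 244.62 + 739.67 = $984.29.

$984.29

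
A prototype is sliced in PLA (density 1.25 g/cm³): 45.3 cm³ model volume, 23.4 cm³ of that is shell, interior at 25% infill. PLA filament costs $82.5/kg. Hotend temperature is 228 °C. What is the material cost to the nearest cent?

Interior volume = 45.3 − 23.4 = 21.9 cm³.
Infill deposited = 0.25 × 21.9 = 5.475 cm³.
Total printed volume: 23.4 + 5.475 → 28.875 cm³.
Mass = 28.875 × 1.25 = 36.09375 g.
Cost = 36.09375 g / 1000 × $82.5/kg = $2.98.

$2.98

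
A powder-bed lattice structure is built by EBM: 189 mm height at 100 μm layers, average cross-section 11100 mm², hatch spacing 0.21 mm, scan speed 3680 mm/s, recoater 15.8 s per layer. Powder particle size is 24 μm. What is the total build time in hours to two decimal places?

15.84 hours

Number of layers: 189 / 0.1 → 1890 (rounded up).
Per-layer scan distance = 11100 / 0.21, so 52857.1 mm.
Per-layer scan time = 52857.1 / 3680 = 14.3633 s.
Time per layer: 14.3633 + 15.8 → 30.1633 s.
1890 layers × 30.1633 s/layer = 57008.637 s, i.e. 15.84 hours.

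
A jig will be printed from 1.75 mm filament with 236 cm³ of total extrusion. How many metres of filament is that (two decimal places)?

Cross-section of 1.75 mm filament: π·(1.75/2)² = 2.4053 mm².
L = 236000 mm³ / 2.4053 mm² = 98116.66 mm, i.e. 98.12 m.

98.12 m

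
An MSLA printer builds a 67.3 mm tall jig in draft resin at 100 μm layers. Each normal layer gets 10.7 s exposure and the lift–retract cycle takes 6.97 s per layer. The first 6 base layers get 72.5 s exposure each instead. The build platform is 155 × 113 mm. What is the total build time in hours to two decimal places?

Number of layers: 67.3 / 0.1 → 673 (rounded up).
Bottom layers: 6 × (72.5 + 6.97) → 476.82 s.
Remaining layers = 667 × (10.7 + 6.97), so 11785.89 s.
Sum: 476.82 + 11785.89 = 12262.71 s → 3.41 hours.

3.41 hours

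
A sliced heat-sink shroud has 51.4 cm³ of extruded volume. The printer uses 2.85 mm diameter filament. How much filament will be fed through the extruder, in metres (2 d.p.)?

Cross-section of 2.85 mm filament: π·(2.85/2)² = 6.3794 mm².
L = 51400 mm³ / 6.3794 mm² = 8057.18 mm, i.e. 8.06 m.

8.06 m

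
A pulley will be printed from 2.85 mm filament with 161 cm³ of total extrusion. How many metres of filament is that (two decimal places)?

A = π r² = π × 1.425² = 6.3794 mm².
L = 161000 mm³ / 6.3794 mm² = 25237.48 mm, i.e. 25.24 m.

25.24 m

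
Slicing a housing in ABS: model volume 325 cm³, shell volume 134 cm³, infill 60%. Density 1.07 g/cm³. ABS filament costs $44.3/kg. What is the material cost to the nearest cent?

Infill region: 325 − 134 → 191 cm³.
Deposited infill = 0.60 × 191 = 114.6 cm³.
Deposited volume = 134 + 114.6, so 248.6 cm³.
Mass = 248.6 × 1.07 = 266.002 g.
Cost = 266.002 g / 1000 × $44.3/kg = $11.78.

$11.78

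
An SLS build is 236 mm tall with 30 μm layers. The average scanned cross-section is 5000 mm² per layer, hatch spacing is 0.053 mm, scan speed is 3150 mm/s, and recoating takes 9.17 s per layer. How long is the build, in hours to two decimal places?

Layer count = ceil(236 / 0.03) = 7867.
Hatch length per layer = 5000 / 0.053, so 94339.6 mm.
Scan time per layer = 94339.6 / 3150, so 29.9491 s.
Time per layer = 29.9491 + 9.17, so 39.1191 s.
Total: 7867 × 39.1191 s = 307749.9597 s → 85.49 hours.

85.49 hours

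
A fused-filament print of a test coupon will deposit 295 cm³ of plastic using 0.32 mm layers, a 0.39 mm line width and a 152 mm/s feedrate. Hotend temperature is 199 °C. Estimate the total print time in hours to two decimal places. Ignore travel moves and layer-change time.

Line area: 0.32 × 0.39 → 0.1248 mm².
Toolpath length = 295 cm³ / 0.1248 mm² = 295000 / 0.1248 = 2363782.1 mm.
Time extruding = 2363782.1 / 152 = 15551.2 s.
That's 15551.2 s → 4.32 hours.

4.32 hours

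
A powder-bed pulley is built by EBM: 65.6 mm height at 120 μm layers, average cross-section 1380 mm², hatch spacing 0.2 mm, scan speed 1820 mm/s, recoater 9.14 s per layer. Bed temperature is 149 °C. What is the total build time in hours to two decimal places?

1.96 hours

Layer count = ceil(65.6 / 0.12) = 547.
Hatch length per layer: 1380 / 0.2 → 6900 mm.
Scan time per layer = 6900 / 1820 = 3.7912 s.
Per-layer time = 3.7912 + 9.14, so 12.9312 s.
Build time = 547 × 12.9312 = 7073.3664 s = 1.96 hours.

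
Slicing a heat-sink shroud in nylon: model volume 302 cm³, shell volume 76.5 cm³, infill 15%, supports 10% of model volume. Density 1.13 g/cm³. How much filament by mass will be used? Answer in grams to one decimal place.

Infill region = 302 − 76.5, so 225.5 cm³.
Infill deposited = 0.15 × 225.5, so 33.825 cm³.
Support = 0.10 × 302 = 30.2 cm³.
Deposited volume = 76.5 + 33.825 + 30.2 = 140.525 cm³.
Mass = 140.525 × 1.13 = 158.79325 g.

158.8 g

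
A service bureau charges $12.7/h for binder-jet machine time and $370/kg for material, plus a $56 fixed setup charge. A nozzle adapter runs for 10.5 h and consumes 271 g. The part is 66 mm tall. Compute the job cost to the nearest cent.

$289.62

Machine cost: 12.7 × 10.5 → $133.35.
Feedstock cost: 370 × 271/1000 → $100.27.
Adding setup: 133.35 + 100.27 + 56 → $289.62.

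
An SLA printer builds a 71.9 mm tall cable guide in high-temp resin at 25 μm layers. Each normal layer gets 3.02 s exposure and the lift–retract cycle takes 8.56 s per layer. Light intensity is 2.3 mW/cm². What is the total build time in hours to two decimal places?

9.25 hours

Layer count = ceil(71.9 / 0.025) = 2876.
Cycle time: 3.02 + 8.56 → 11.58 s.
Build time: 2876 × 11.58 s = 33304.08 s, i.e. 9.25 hours.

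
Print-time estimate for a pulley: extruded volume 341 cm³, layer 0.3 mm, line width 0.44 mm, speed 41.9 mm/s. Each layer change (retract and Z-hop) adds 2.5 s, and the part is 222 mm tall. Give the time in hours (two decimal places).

17.64 hours

Line area: 0.3 × 0.44 → 0.132 mm².
Toolpath length = 341 cm³ / 0.132 mm² = 341000 / 0.132 = 2583333.3 mm.
Print-move time = 2583333.3 / 41.9, so 61654.7 s.
Layer count = ceil(222 / 0.3) = 740.
Z-hop total = 740 × 2.5 = 1850 s.
Altogether 61654.7 + 1850 = 63504.7 s, i.e. 17.64 hours.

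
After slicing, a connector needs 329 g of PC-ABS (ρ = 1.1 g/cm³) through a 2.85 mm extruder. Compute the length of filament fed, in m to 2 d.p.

Volume = 329 g / 1.1 g·cm⁻³ = 299.0909 cm³ = 299090.9 mm³.
Filament cross-section = π × (2.85/2)² = 6.3794 mm².
L = V/A = 299090.9/6.3794 = 46883.86 mm → 46.88 m.

46.88 m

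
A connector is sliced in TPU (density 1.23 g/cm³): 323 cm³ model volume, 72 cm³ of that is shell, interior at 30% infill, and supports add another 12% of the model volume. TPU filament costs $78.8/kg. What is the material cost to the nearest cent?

$18.03

Infill region: 323 − 72 → 251 cm³.
Infill deposited = 0.30 × 251 = 75.3 cm³.
Support = 0.12 × 323 = 38.76 cm³.
Total extruded = 72 + 75.3 + 38.76 = 186.06 cm³.
Mass: 186.06 × 1.23 → 228.8538 g.
Cost = 228.8538 g / 1000 × $78.8/kg = $18.03.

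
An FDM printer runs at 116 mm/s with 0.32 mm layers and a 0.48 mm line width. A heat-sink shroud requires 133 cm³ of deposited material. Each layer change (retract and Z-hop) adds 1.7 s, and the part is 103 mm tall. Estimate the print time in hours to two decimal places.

2.23 hours

Extrusion cross-section: 0.32 × 0.48 → 0.1536 mm².
Total extruded path = 133000/0.1536 = 865885.4 mm.
Time extruding = 865885.4 / 116, so 7464.5 s.
Layer count = ceil(103 / 0.32) = 322.
Non-print overhead = 322 × 1.7 = 547.4 s.
Total = 7464.5 + 547.4 = 8011.9 s = 2.23 hours.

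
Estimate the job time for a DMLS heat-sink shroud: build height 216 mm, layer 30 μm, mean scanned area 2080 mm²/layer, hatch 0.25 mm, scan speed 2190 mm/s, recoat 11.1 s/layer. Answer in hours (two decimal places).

Layer count = ceil(216 / 0.03) = 7200.
Scan path per layer = 2080 / 0.25, so 8320 mm.
Per-layer scan time = 8320 / 2190 = 3.7991 s.
Per-layer time = 3.7991 + 11.1, so 14.8991 s.
Build time = 7200 × 14.8991 = 107273.52 s = 29.80 hours.

29.80 hours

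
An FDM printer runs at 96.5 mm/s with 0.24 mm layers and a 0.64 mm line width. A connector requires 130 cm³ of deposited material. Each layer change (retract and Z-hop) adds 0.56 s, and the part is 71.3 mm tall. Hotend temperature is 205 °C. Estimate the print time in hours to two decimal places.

Bead cross-section = 0.24 × 0.64 = 0.1536 mm².
Total extruded path = 130000/0.1536 = 846354.2 mm.
Extrusion time = 846354.2 / 96.5, so 8770.5 s.
Number of layers: 71.3 / 0.24 → 298 (rounded up).
Layer-change overhead: 298 × 0.56 → 166.88 s.
Altogether 8770.5 + 166.88 = 8937.38 s, i.e. 2.48 hours.

2.48 hours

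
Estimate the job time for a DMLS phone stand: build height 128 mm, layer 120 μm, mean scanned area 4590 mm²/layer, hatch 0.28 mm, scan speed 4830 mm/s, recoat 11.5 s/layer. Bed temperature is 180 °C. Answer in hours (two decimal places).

4.41 hours

Number of layers: 128 / 0.12 → 1067 (rounded up).
Scan path per layer = 4590 / 0.28 = 16392.9 mm.
Laser time per layer: 16392.9 / 4830 → 3.394 s.
Time per layer: 3.394 + 11.5 → 14.894 s.
Build time = 1067 × 14.894 = 15891.898 s = 4.41 hours.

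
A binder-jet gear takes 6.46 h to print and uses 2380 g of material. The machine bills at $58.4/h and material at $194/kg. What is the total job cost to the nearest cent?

Machine-time cost = 58.4 × 6.46 = $377.264.
Feedstock cost: 194 × 2380/1000 → $461.72.
Total = 377.264 + 461.72 = 838.984 ≈ $838.98.

$838.98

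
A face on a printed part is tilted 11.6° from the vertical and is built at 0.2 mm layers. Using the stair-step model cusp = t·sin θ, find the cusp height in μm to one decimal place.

h_c = t·sin θ = 0.2 × 0.2011 = 0.04022 mm (40.2 μm).

40.2 μm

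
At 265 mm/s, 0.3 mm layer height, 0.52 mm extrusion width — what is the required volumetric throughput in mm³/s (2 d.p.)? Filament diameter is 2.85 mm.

Extrusion cross-section: 0.3 × 0.52 → 0.156 mm².
Q = v·A = 265 × 0.156 = 41.34 mm³/s.

41.34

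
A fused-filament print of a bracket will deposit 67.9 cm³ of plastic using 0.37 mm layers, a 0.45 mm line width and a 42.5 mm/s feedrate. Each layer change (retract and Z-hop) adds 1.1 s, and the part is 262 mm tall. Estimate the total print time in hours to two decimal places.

Line area = 0.37 × 0.45, so 0.1665 mm².
Path length: 67900 mm³ / 0.1665 mm² → 407807.8 mm.
Time extruding = 407807.8 / 42.5, so 9595.5 s.
Layers = ⌈262/0.37⌉ = 709.
Non-print overhead = 709 × 1.1, so 779.9 s.
Altogether 9595.5 + 779.9 = 10375.4 s, i.e. 2.88 hours.

2.88 hours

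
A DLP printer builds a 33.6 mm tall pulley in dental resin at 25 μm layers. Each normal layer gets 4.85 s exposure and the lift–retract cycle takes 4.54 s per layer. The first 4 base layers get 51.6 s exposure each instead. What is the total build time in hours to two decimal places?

Layers = ⌈33.6/0.025⌉ = 1344.
Burn-in layers: 4 × (51.6 + 4.54) → 224.56 s.
Regular layers: 1340 × (4.85 + 4.54) → 12582.6 s.
Total = 224.56 + 12582.6 = 12807.16 s = 3.56 hours.

3.56 hours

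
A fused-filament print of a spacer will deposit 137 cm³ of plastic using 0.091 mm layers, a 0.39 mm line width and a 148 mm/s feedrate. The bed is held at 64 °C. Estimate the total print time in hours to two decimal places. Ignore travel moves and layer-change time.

7.25 hours

Line area = 0.091 × 0.39 = 0.03549 mm².
Toolpath length = 137 cm³ / 0.03549 mm² = 137000 / 0.03549 = 3860242.3 mm.
Print-move time = 3860242.3 / 148 = 26082.7 s.
Converting: 26082.7 s = 7.25 hours.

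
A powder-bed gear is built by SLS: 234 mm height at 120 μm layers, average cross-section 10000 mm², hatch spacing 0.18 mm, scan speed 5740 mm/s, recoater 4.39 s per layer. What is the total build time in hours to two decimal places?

7.62 hours

Number of layers: 234 / 0.12 → 1950 (rounded up).
Hatch length per layer = 10000 / 0.18 = 55555.6 mm.
Laser time per layer: 55555.6 / 5740 → 9.6787 s.
Time per layer = 9.6787 + 4.39 = 14.0687 s.
1950 layers × 14.0687 s/layer = 27433.965 s, i.e. 7.62 hours.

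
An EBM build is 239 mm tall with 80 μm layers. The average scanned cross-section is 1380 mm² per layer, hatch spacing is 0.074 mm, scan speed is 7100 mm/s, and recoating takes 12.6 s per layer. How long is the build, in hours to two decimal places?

Layer count = ceil(239 / 0.08) = 2988.
Scan path per layer = 1380 / 0.074 = 18648.6 mm.
Per-layer scan time = 18648.6 / 7100, so 2.6266 s.
Layer cycle = 2.6266 + 12.6, so 15.2266 s.
Total: 2988 × 15.2266 s = 45497.0808 s → 12.64 hours.

12.64 hours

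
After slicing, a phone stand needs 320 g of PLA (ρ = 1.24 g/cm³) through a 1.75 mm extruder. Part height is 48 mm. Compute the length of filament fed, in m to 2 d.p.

107.29 m

Extruded volume: 320/1.24 = 258.0645 cm³ (258064.5 mm³).
A = π r² = π × 0.875² = 2.4053 mm².
Length = 258064.5 / 2.4053 = 107289.94 mm = 107.29 m.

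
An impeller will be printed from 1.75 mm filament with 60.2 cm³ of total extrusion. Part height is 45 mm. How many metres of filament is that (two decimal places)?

Filament cross-section = π × (1.75/2)² = 2.4053 mm².
Length = 60.2 cm³ / 2.4053 mm² = 60200 / 2.4053 = 25028.06 mm = 25.03 m.

25.03 m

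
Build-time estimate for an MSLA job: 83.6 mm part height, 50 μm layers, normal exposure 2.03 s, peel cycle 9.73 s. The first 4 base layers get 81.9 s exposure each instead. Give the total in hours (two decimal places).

5.55 hours

Layers = ⌈83.6/0.05⌉ = 1672.
Bottom layers = 4 × (81.9 + 9.73) = 366.52 s.
Remaining layers = 1668 × (2.03 + 9.73), so 19615.68 s.
Total = 366.52 + 19615.68 = 19982.2 s = 5.55 hours.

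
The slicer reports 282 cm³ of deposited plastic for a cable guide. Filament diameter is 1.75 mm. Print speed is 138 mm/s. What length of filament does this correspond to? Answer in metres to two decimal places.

Filament cross-section = π × (1.75/2)² = 2.4053 mm².
L = 282000 mm³ / 2.4053 mm² = 117241.09 mm, i.e. 117.24 m.

117.24 m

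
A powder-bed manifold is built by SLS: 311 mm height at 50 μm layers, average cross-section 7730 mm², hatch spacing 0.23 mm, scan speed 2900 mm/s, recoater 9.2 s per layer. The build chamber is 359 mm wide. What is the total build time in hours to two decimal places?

35.92 hours

Layers = ⌈311/0.05⌉ = 6220.
Per-layer scan distance = 7730 / 0.23 = 33608.7 mm.
Scan time per layer: 33608.7 / 2900 → 11.5892 s.
Per-layer time = 11.5892 + 9.2 = 20.7892 s.
Total: 6220 × 20.7892 s = 129308.824 s → 35.92 hours.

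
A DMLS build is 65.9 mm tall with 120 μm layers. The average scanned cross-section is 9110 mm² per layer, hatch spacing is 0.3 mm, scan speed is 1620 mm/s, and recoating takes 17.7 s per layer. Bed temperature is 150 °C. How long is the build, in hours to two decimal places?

Layer count = ceil(65.9 / 0.12) = 550.
Scan path per layer = 9110 / 0.3 = 30366.7 mm.
Per-layer scan time = 30366.7 / 1620 = 18.7449 s.
Per-layer time = 18.7449 + 17.7, so 36.4449 s.
Build time = 550 × 36.4449 = 20044.695 s = 5.57 hours.

5.57 hours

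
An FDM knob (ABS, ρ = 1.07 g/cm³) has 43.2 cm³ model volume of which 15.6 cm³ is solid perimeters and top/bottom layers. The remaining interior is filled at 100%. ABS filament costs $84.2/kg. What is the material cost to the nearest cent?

Volume inside the shell = 43.2 − 15.6, so 27.6 cm³.
Infill volume = 1.00 × 27.6, so 27.6 cm³.
Total printed volume = 15.6 + 27.6 = 43.2 cm³.
Mass: 43.2 × 1.07 → 46.224 g.
Cost = 46.224 g / 1000 × $84.2/kg = $3.89.

$3.89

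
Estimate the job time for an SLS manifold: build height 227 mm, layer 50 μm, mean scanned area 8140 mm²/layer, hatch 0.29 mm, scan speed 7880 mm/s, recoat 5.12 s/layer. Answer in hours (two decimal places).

Layer count = ceil(227 / 0.05) = 4540.
Hatch length per layer = 8140 / 0.29, so 28069 mm.
Scan time per layer = 28069 / 7880 = 3.5621 s.
Time per layer = 3.5621 + 5.12 = 8.6821 s.
4540 layers × 8.6821 s/layer = 39416.734 s, i.e. 10.95 hours.

10.95 hours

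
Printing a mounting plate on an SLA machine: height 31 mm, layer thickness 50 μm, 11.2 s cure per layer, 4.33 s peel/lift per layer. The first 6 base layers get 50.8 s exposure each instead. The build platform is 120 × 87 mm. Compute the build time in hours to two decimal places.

Layers = ⌈31/0.05⌉ = 620.
Bottom layers: 6 × (50.8 + 4.33) → 330.78 s.
Regular layers = 614 × (11.2 + 4.33) = 9535.42 s.
Total = 330.78 + 9535.42 = 9866.2 s = 2.74 hours.

2.74 hours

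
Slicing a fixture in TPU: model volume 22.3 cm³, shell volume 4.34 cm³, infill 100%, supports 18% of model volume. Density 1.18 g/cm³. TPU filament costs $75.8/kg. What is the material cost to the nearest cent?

$2.35

Volume inside the shell = 22.3 − 4.34 = 17.96 cm³.
Infill deposited = 1.00 × 17.96 = 17.96 cm³.
Support = 0.18 × 22.3 = 4.014 cm³.
Deposited volume = 4.34 + 17.96 + 4.014 = 26.314 cm³.
Mass = 26.314 × 1.18 = 31.05052 g.
Cost = 31.05052 g / 1000 × $75.8/kg = $2.35.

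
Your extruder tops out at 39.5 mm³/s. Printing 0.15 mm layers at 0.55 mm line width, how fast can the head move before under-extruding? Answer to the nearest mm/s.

479 mm/s

Extrusion cross-section: 0.15 × 0.55 → 0.0825 mm².
Max speed = 39.5 / 0.0825 = 478.79 ≈ 479 mm/s.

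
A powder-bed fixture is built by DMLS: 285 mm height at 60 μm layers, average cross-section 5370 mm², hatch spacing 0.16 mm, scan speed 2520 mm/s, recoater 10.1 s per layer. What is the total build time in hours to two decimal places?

Layer count = ceil(285 / 0.06) = 4750.
Per-layer scan distance = 5370 / 0.16, so 33562.5 mm.
Laser time per layer = 33562.5 / 2520 = 13.3185 s.
Layer cycle = 13.3185 + 10.1, so 23.4185 s.
4750 layers × 23.4185 s/layer = 111237.875 s, i.e. 30.90 hours.

30.90 hours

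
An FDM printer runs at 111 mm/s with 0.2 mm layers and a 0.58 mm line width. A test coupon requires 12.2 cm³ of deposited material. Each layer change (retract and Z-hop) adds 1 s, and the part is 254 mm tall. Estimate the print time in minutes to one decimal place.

Bead cross-section = 0.2 × 0.58 = 0.116 mm².
Path length: 12200 mm³ / 0.116 mm² → 105172.4 mm.
Time extruding = 105172.4 / 111 = 947.5 s.
Layers = ⌈254/0.2⌉ = 1270.
Layer-change overhead = 1270 × 1 = 1270 s.
Total = 947.5 + 1270 = 2217.5 s = 37.0 minutes.

37.0 minutes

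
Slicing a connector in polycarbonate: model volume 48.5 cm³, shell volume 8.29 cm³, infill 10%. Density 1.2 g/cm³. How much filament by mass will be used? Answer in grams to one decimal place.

Infill region = 48.5 − 8.29, so 40.21 cm³.
Infill deposited: 0.10 × 40.21 → 4.021 cm³.
Deposited volume: 8.29 + 4.021 → 12.311 cm³.
Mass: 12.311 × 1.2 → 14.7732 g.

14.8 g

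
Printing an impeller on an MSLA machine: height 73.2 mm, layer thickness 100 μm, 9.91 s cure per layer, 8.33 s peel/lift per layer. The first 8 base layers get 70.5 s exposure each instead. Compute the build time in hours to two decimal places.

3.84 hours

Layer count = ceil(73.2 / 0.1) = 732.
Burn-in layers: 8 × (70.5 + 8.33) → 630.64 s.
Remaining layers = 724 × (9.91 + 8.33) = 13205.76 s.
Total = 630.64 + 13205.76 = 13836.4 s = 3.84 hours.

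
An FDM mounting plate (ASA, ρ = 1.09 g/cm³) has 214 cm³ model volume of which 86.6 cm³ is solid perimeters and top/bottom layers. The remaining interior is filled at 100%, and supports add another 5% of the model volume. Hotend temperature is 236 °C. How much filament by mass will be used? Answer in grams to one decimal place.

Infill region = 214 − 86.6, so 127.4 cm³.
Deposited infill: 1.00 × 127.4 → 127.4 cm³.
Support = 0.05 × 214, so 10.7 cm³.
Total extruded = 86.6 + 127.4 + 10.7, so 224.7 cm³.
Mass = 224.7 × 1.09, so 244.923 g.

244.9 g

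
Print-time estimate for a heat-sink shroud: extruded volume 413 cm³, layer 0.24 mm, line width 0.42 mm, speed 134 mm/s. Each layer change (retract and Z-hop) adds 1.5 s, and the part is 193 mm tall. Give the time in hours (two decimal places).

Extrusion cross-section = 0.24 × 0.42, so 0.1008 mm².
Total extruded path = 413000/0.1008 = 4097222.2 mm.
Extrusion time: 4097222.2 / 134 → 30576.3 s.
Layer count = ceil(193 / 0.24) = 805.
Non-print overhead = 805 × 1.5 = 1207.5 s.
Total = 30576.3 + 1207.5 = 31783.8 s = 8.83 hours.

8.83 hours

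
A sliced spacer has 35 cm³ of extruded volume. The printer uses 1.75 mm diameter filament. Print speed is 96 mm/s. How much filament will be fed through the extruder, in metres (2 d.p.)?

14.55 m

Cross-section of 1.75 mm filament: π·(1.75/2)² = 2.4053 mm².
L = 35000 mm³ / 2.4053 mm² = 14551.2 mm, i.e. 14.55 m.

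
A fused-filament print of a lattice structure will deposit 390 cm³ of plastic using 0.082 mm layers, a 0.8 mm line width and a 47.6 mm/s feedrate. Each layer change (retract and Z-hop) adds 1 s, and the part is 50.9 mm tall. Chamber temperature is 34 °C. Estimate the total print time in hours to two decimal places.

Bead cross-section: 0.082 × 0.8 → 0.0656 mm².
Toolpath length = 390 cm³ / 0.0656 mm² = 390000 / 0.0656 = 5945122 mm.
Print-move time = 5945122 / 47.6 = 124897.5 s.
Number of layers: 50.9 / 0.082 → 621 (rounded up).
Non-print overhead = 621 × 1 = 621 s.
Altogether 124897.5 + 621 = 125518.5 s, i.e. 34.87 hours.

34.87 hours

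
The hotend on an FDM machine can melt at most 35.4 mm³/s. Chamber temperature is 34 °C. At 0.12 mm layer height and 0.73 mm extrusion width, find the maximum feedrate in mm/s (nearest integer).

Extrusion cross-section = 0.12 × 0.73, so 0.0876 mm².
Max speed = 35.4 / 0.0876 = 404.11 ≈ 404 mm/s.

404 mm/s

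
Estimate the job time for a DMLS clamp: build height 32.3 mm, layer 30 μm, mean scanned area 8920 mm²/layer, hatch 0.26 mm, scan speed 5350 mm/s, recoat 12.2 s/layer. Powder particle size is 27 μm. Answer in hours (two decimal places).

5.57 hours

Layers = ⌈32.3/0.03⌉ = 1077.
Hatch length per layer: 8920 / 0.26 → 34307.7 mm.
Laser time per layer = 34307.7 / 5350 = 6.4127 s.
Time per layer: 6.4127 + 12.2 → 18.6127 s.
Total: 1077 × 18.6127 s = 20045.8779 s → 5.57 hours.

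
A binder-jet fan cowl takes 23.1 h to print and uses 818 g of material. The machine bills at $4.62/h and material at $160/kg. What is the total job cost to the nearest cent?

Time charge: 4.62 × 23.1 → $106.722.
Material cost = 160 × 818/1000, so $130.88.
Job cost: 106.722 + 130.88 = 237.602 ≈ $237.60.

$237.60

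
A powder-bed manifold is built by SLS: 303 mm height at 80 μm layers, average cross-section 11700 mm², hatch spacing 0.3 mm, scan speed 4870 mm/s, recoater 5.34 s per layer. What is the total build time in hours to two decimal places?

14.05 hours

Layers = ⌈303/0.08⌉ = 3788.
Per-layer scan distance: 11700 / 0.3 → 39000 mm.
Per-layer scan time = 39000 / 4870 = 8.0082 s.
Layer cycle = 8.0082 + 5.34 = 13.3482 s.
3788 layers × 13.3482 s/layer = 50562.9816 s, i.e. 14.05 hours.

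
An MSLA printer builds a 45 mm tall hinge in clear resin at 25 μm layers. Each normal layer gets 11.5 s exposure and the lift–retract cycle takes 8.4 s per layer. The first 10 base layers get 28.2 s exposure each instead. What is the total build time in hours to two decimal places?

Number of layers: 45 / 0.025 → 1800 (rounded up).
Burn-in layers = 10 × (28.2 + 8.4) = 366 s.
Remaining layers = 1790 × (11.5 + 8.4), so 35621 s.
Sum: 366 + 35621 = 35987 s → 10.00 hours.

10.00 hours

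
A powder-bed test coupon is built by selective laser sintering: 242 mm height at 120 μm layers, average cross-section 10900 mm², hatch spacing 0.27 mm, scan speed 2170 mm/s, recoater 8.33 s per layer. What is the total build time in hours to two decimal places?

Layer count = ceil(242 / 0.12) = 2017.
Per-layer scan distance = 10900 / 0.27, so 40370.4 mm.
Per-layer scan time = 40370.4 / 2170 = 18.6039 s.
Per-layer time = 18.6039 + 8.33, so 26.9339 s.
Build time = 2017 × 26.9339 = 54325.6763 s = 15.09 hours.

15.09 hours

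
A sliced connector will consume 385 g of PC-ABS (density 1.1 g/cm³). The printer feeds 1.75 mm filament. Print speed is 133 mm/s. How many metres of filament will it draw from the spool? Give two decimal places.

Extruded volume: 385/1.1 = 350 cm³ (350000 mm³).
A = π r² = π × 0.875² = 2.4053 mm².
L = V/A = 350000/2.4053 = 145511.99 mm → 145.51 m.

145.51 m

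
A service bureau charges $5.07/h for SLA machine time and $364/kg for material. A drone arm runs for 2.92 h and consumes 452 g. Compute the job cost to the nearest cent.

$179.33

Time charge = 5.07 × 2.92 = $14.8044.
Material charge: 364 × 452/1000 → $164.528.
Job cost: 14.8044 + 164.528 = 179.3324 ≈ $179.33.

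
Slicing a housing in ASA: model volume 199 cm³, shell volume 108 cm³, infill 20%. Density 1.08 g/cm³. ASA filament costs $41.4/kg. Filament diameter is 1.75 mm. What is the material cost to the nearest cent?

$5.64

Infill region = 199 − 108, so 91 cm³.
Infill deposited: 0.20 × 91 → 18.2 cm³.
Total printed volume = 108 + 18.2, so 126.2 cm³.
Mass = 126.2 × 1.08, so 136.296 g.
Cost = 136.296 g / 1000 × $41.4/kg = $5.64.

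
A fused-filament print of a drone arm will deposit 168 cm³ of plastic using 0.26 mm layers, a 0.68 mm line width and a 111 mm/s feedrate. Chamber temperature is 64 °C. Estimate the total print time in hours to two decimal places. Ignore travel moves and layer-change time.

Line area = 0.26 × 0.68 = 0.1768 mm².
Path length: 168000 mm³ / 0.1768 mm² → 950226.2 mm.
Time extruding: 950226.2 / 111 → 8560.6 s.
Converting: 8560.6 s = 2.38 hours.

2.38 hours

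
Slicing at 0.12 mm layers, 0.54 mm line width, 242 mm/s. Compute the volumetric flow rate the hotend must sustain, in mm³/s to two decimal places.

Extrusion cross-section = 0.12 × 0.54, so 0.0648 mm².
Q = v·A = 242 × 0.0648 = 15.68 mm³/s.

15.68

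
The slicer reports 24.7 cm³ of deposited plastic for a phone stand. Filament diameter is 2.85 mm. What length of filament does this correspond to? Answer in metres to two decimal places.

3.87 m

Cross-section of 2.85 mm filament: π·(2.85/2)² = 6.3794 mm².
L = 24700 mm³ / 6.3794 mm² = 3871.84 mm, i.e. 3.87 m.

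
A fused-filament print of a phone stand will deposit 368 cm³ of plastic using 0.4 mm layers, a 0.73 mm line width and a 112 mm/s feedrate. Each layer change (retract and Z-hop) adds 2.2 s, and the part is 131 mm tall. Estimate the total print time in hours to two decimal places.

3.33 hours

Line area = 0.4 × 0.73, so 0.292 mm².
Toolpath length = 368 cm³ / 0.292 mm² = 368000 / 0.292 = 1260274 mm.
Time extruding: 1260274 / 112 → 11252.4 s.
Layer count = ceil(131 / 0.4) = 328.
Non-print overhead = 328 × 2.2 = 721.6 s.
Altogether 11252.4 + 721.6 = 11974 s, i.e. 3.33 hours.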